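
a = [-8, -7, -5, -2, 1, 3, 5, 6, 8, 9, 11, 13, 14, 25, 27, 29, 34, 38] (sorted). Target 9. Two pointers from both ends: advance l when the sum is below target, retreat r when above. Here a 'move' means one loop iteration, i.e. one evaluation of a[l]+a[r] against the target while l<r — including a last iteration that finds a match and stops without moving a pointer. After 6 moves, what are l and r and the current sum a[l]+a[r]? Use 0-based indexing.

l=1, r=12, sum=7

l=0 r=17: -8+38=30 >9, r--
l=0 r=16: -8+34=26 >9, r--
l=0 r=15: -8+29=21 >9, r--
l=0 r=14: -8+27=19 >9, r--
l=0 r=13: -8+25=17 >9, r--
l=0 r=12: -8+14=6 <9, l++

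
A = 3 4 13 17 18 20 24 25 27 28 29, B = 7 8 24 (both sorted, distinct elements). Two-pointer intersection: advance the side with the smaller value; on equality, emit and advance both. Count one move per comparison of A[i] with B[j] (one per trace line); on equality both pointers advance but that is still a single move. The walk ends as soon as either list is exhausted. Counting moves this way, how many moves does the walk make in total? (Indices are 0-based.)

9 moves

[i=0,j=0] 3<7 → i++
[i=1,j=0] 4<7 → i++
[i=2,j=0] 13>7 → j++
[i=2,j=1] 13>8 → j++
[i=2,j=2] 13<24 → i++
[i=3,j=2] 17<24 → i++
[i=4,j=2] 18<24 → i++
[i=5,j=2] 20<24 → i++
[i=6,j=2] 24==24 emit → i++,j++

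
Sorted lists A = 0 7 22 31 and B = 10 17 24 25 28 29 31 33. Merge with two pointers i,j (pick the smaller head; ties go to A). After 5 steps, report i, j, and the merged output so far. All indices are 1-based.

i=1 j=1: A[i]=0<=B[j]=10 take 0, i++
i=2 j=1: A[i]=7<=B[j]=10 take 7, i++
i=3 j=1: A[i]=22>B[j]=10 take 10, j++
i=3 j=2: A[i]=22>B[j]=17 take 17, j++
i=3 j=3: A[i]=22<=B[j]=24 take 22, i++

i=4, j=3, merged so far=[0, 7, 10, 17, 22]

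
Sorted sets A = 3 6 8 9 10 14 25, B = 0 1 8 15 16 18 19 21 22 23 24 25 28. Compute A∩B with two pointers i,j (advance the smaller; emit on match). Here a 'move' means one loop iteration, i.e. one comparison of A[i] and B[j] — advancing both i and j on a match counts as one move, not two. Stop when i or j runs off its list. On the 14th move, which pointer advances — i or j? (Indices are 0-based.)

[i=0,j=0] 3>0 → j++
[i=0,j=1] 3>1 → j++
[i=0,j=2] 3<8 → i++
[i=1,j=2] 6<8 → i++
[i=2,j=2] 8==8 emit → i++,j++
[i=3,j=3] 9<15 → i++
[i=4,j=3] 10<15 → i++
[i=5,j=3] 14<15 → i++
[i=6,j=3] 25>15 → j++
[i=6,j=4] 25>16 → j++
[i=6,j=5] 25>18 → j++
[i=6,j=6] 25>19 → j++
[i=6,j=7] 25>21 → j++
[i=6,j=8] 25>22 → j++

j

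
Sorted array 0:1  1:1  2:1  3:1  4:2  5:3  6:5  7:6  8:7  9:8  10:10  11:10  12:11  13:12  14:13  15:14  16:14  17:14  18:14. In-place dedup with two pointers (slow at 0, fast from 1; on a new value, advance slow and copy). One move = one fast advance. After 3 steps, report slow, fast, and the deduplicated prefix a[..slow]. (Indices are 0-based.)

slow=0, fast=4, prefix=[1]

(s=0,f=1) a[fast]=1=a[slow] dup → fast++
(s=0,f=2) a[fast]=1=a[slow] dup → fast++
(s=0,f=3) a[fast]=1=a[slow] dup → fast++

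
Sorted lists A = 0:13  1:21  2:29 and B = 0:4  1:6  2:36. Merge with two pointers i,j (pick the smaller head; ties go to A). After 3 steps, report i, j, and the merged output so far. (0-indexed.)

i=1, j=2, merged so far=[4, 6, 13]

i=0 j=0: A[i]=13>B[j]=4 take 4, j++
i=0 j=1: A[i]=13>B[j]=6 take 6, j++
i=0 j=2: A[i]=13<=B[j]=36 take 13, i++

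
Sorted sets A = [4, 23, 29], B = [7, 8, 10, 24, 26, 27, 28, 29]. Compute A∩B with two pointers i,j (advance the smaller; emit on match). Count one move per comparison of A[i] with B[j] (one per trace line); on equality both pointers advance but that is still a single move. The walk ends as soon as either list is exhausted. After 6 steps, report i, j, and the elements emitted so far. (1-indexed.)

i=3, j=5, emitted=[]

[i=1,j=1] 4<7 → i++
[i=2,j=1] 23>7 → j++
[i=2,j=2] 23>8 → j++
[i=2,j=3] 23>10 → j++
[i=2,j=4] 23<24 → i++
[i=3,j=4] 29>24 → j++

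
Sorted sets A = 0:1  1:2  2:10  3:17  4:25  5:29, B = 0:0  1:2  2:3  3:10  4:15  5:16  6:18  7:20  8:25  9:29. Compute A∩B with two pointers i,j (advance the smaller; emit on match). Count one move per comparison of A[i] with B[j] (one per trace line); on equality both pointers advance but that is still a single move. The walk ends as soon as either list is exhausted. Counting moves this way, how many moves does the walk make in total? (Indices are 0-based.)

[i=0,j=0] 1>0 → j++
[i=0,j=1] 1<2 → i++
[i=1,j=1] 2==2 emit → i++,j++
[i=2,j=2] 10>3 → j++
[i=2,j=3] 10==10 emit → i++,j++
[i=3,j=4] 17>15 → j++
[i=3,j=5] 17>16 → j++
[i=3,j=6] 17<18 → i++
[i=4,j=6] 25>18 → j++
[i=4,j=7] 25>20 → j++
[i=4,j=8] 25==25 emit → i++,j++
[i=5,j=9] 29==29 emit → i++,j++

12 moves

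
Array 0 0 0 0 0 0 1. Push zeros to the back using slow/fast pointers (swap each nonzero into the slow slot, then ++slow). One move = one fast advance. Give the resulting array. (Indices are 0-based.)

[1, 0, 0, 0, 0, 0, 0]

(s=0,f=0) a[fast]=0 → fast++
(s=0,f=1) a[fast]=0 → fast++
(s=0,f=2) a[fast]=0 → fast++
(s=0,f=3) a[fast]=0 → fast++
(s=0,f=4) a[fast]=0 → fast++
(s=0,f=5) a[fast]=0 → fast++
(s=0,f=6) a[fast]=1≠0 swap→a[0]=1 → slow++,fast++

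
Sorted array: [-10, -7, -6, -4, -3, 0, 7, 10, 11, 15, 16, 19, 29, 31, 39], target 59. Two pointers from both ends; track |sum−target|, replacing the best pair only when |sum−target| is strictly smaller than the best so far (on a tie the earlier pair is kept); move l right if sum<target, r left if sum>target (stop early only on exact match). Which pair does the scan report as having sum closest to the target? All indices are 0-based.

pair (19, 39) with sum 58 (|Δ|=1)

l=0 r=14: -10+39=29 d=30 *, l++
l=1 r=14: -7+39=32 d=27 *, l++
l=2 r=14: -6+39=33 d=26 *, l++
l=3 r=14: -4+39=35 d=24 *, l++
l=4 r=14: -3+39=36 d=23 *, l++
l=5 r=14: 0+39=39 d=20 *, l++
l=6 r=14: 7+39=46 d=13 *, l++
l=7 r=14: 10+39=49 d=10 *, l++
l=8 r=14: 11+39=50 d=9 *, l++
l=9 r=14: 15+39=54 d=5 *, l++
l=10 r=14: 16+39=55 d=4 *, l++
l=11 r=14: 19+39=58 d=1 *, l++
l=12 r=14: 29+39=68 d=9, r--
l=12 r=13: 29+31=60 d=1, r--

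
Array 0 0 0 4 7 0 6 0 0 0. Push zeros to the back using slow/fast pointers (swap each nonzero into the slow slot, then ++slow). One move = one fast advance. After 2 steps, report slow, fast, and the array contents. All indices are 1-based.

(s=1,f=1) a[fast]=0 → fast++
(s=1,f=2) a[fast]=0 → fast++

slow=1, fast=3, a=[0, 0, 0, 4, 7, 0, 6, 0, 0, 0]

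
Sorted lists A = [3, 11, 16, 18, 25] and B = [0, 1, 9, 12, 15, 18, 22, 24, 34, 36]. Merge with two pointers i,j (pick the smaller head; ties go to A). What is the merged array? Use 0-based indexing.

[0, 1, 3, 9, 11, 12, 15, 16, 18, 18, 22, 24, 25, 34, 36]

i=0 j=0: A[i]=3>B[j]=0 take 0, j++
i=0 j=1: A[i]=3>B[j]=1 take 1, j++
i=0 j=2: A[i]=3<=B[j]=9 take 3, i++
i=1 j=2: A[i]=11>B[j]=9 take 9, j++
i=1 j=3: A[i]=11<=B[j]=12 take 11, i++
i=2 j=3: A[i]=16>B[j]=12 take 12, j++
i=2 j=4: A[i]=16>B[j]=15 take 15, j++
i=2 j=5: A[i]=16<=B[j]=18 take 16, i++
i=3 j=5: A[i]=18<=B[j]=18 take 18, i++
i=4 j=5: A[i]=25>B[j]=18 take 18, j++
i=4 j=6: A[i]=25>B[j]=22 take 22, j++
i=4 j=7: A[i]=25>B[j]=24 take 24, j++
i=4 j=8: A[i]=25<=B[j]=34 take 25, i++
i=5 j=8: A done, take B[j]=34, j++
i=5 j=9: A done, take B[j]=36, j++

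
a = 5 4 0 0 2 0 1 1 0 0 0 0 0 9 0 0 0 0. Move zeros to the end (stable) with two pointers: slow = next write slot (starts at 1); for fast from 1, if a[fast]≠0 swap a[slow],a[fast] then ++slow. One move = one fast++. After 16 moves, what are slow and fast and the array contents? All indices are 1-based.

slow=7, fast=17, a=[5, 4, 2, 1, 1, 9, 0, 0, 0, 0, 0, 0, 0, 0, 0, 0, 0, 0]

(s=1,f=1) a[fast]=5≠0 swap→a[1]=5 → slow++,fast++
(s=2,f=2) a[fast]=4≠0 swap→a[2]=4 → slow++,fast++
(s=3,f=3) a[fast]=0 → fast++
(s=3,f=4) a[fast]=0 → fast++
(s=3,f=5) a[fast]=2≠0 swap→a[3]=2 → slow++,fast++
(s=4,f=6) a[fast]=0 → fast++
(s=4,f=7) a[fast]=1≠0 swap→a[4]=1 → slow++,fast++
(s=5,f=8) a[fast]=1≠0 swap→a[5]=1 → slow++,fast++
(s=6,f=9) a[fast]=0 → fast++
(s=6,f=10) a[fast]=0 → fast++
(s=6,f=11) a[fast]=0 → fast++
(s=6,f=12) a[fast]=0 → fast++
(s=6,f=13) a[fast]=0 → fast++
(s=6,f=14) a[fast]=9≠0 swap→a[6]=9 → slow++,fast++
(s=7,f=15) a[fast]=0 → fast++
(s=7,f=16) a[fast]=0 → fast++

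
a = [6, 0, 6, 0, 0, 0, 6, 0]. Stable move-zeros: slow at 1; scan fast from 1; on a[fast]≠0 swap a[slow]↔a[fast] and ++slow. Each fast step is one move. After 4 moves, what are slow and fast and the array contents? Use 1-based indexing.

(s=1,f=1) a[fast]=6≠0 swap→a[1]=6 → slow++,fast++
(s=2,f=2) a[fast]=0 → fast++
(s=2,f=3) a[fast]=6≠0 swap→a[2]=6 → slow++,fast++
(s=3,f=4) a[fast]=0 → fast++

slow=3, fast=5, a=[6, 6, 0, 0, 0, 0, 6, 0]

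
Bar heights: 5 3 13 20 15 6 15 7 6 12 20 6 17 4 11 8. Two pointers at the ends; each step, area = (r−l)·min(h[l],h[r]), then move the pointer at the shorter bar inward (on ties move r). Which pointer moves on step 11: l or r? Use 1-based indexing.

r

[1,16] min(5,8)*15=75 best=75 * → l++
[2,16] min(3,8)*14=42 best=75 → l++
[3,16] min(13,8)*13=104 best=104 * → r--
[3,15] min(13,11)*12=132 best=132 * → r--
[3,14] min(13,4)*11=44 best=132 → r--
[3,13] min(13,17)*10=130 best=132 → l++
[4,13] min(20,17)*9=153 best=153 * → r--
[4,12] min(20,6)*8=48 best=153 → r--
[4,11] min(20,20)*7=140 best=153 → r--
[4,10] min(20,12)*6=72 best=153 → r--
[4,9] min(20,6)*5=30 best=153 → r--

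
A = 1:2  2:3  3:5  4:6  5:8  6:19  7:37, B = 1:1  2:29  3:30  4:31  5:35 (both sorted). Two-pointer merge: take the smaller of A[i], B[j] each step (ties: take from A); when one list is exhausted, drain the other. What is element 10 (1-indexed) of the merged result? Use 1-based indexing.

merged[10] = 31

i=1 j=1: A[i]=2>B[j]=1 take 1, j++
i=1 j=2: A[i]=2<=B[j]=29 take 2, i++
i=2 j=2: A[i]=3<=B[j]=29 take 3, i++
i=3 j=2: A[i]=5<=B[j]=29 take 5, i++
i=4 j=2: A[i]=6<=B[j]=29 take 6, i++
i=5 j=2: A[i]=8<=B[j]=29 take 8, i++
i=6 j=2: A[i]=19<=B[j]=29 take 19, i++
i=7 j=2: A[i]=37>B[j]=29 take 29, j++
i=7 j=3: A[i]=37>B[j]=30 take 30, j++
i=7 j=4: A[i]=37>B[j]=31 take 31, j++
i=7 j=5: A[i]=37>B[j]=35 take 35, j++
i=7 j=6: B done, take A[i]=37, i++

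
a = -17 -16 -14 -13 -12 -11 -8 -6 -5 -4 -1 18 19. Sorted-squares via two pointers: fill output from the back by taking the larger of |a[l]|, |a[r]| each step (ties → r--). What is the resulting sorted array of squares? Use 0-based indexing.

[1, 16, 25, 36, 64, 121, 144, 169, 196, 256, 289, 324, 361]

l=0 r=12: |-17|<=|19| out[12]=361, r--
l=0 r=11: |-17|<=|18| out[11]=324, r--
l=0 r=10: |-17|>|-1| out[10]=289, l++
l=1 r=10: |-16|>|-1| out[9]=256, l++
l=2 r=10: |-14|>|-1| out[8]=196, l++
l=3 r=10: |-13|>|-1| out[7]=169, l++
l=4 r=10: |-12|>|-1| out[6]=144, l++
l=5 r=10: |-11|>|-1| out[5]=121, l++
l=6 r=10: |-8|>|-1| out[4]=64, l++
l=7 r=10: |-6|>|-1| out[3]=36, l++
l=8 r=10: |-5|>|-1| out[2]=25, l++
l=9 r=10: |-4|>|-1| out[1]=16, l++
l=10 r=10: |-1|<=|-1| out[0]=1, r--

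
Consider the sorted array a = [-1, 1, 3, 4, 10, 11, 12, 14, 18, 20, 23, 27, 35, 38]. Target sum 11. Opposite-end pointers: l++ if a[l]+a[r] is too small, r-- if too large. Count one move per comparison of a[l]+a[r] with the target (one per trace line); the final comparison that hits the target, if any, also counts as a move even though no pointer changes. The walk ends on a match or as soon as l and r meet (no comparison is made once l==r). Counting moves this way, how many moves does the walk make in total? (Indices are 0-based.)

l=0 r=13: -1+38=37 >11, r--
l=0 r=12: -1+35=34 >11, r--
l=0 r=11: -1+27=26 >11, r--
l=0 r=10: -1+23=22 >11, r--
l=0 r=9: -1+20=19 >11, r--
l=0 r=8: -1+18=17 >11, r--
l=0 r=7: -1+14=13 >11, r--
l=0 r=6: -1+12=11, found

8 moves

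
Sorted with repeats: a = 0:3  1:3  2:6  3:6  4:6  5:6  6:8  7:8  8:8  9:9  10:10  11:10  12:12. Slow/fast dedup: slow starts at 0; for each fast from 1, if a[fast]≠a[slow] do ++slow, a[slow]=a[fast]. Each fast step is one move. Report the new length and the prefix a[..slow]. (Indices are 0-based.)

length 6; prefix = [3, 6, 8, 9, 10, 12]

(s=0,f=1) a[fast]=3=a[slow] dup → fast++
(s=0,f=2) a[fast]=6≠a[slow]=3 write a[1]=6 → slow++,fast++
(s=1,f=3) a[fast]=6=a[slow] dup → fast++
(s=1,f=4) a[fast]=6=a[slow] dup → fast++
(s=1,f=5) a[fast]=6=a[slow] dup → fast++
(s=1,f=6) a[fast]=8≠a[slow]=6 write a[2]=8 → slow++,fast++
(s=2,f=7) a[fast]=8=a[slow] dup → fast++
(s=2,f=8) a[fast]=8=a[slow] dup → fast++
(s=2,f=9) a[fast]=9≠a[slow]=8 write a[3]=9 → slow++,fast++
(s=3,f=10) a[fast]=10≠a[slow]=9 write a[4]=10 → slow++,fast++
(s=4,f=11) a[fast]=10=a[slow] dup → fast++
(s=4,f=12) a[fast]=12≠a[slow]=10 write a[5]=12 → slow++,fast++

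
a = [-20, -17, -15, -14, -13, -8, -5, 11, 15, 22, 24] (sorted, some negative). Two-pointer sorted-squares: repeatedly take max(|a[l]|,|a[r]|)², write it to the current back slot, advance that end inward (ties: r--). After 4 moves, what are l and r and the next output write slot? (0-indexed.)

l=2, r=8, next write slot=6

l=0 r=10: |-20|<=|24| out[10]=576, r--
l=0 r=9: |-20|<=|22| out[9]=484, r--
l=0 r=8: |-20|>|15| out[8]=400, l++
l=1 r=8: |-17|>|15| out[7]=289, l++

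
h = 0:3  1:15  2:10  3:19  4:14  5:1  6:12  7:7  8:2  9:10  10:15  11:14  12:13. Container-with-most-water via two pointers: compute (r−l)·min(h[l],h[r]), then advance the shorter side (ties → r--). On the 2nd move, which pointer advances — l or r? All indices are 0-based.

[0,12] min(3,13)*12=36 best=36 * → l++
[1,12] min(15,13)*11=143 best=143 * → r--

r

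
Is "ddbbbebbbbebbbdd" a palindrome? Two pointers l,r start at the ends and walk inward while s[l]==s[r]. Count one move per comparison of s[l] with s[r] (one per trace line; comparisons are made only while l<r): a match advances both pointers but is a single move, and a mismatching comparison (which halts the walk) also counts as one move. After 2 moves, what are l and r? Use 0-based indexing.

l=2, r=13

[0,15] 'd'=='d' → l++,r--
[1,14] 'd'=='d' → l++,r--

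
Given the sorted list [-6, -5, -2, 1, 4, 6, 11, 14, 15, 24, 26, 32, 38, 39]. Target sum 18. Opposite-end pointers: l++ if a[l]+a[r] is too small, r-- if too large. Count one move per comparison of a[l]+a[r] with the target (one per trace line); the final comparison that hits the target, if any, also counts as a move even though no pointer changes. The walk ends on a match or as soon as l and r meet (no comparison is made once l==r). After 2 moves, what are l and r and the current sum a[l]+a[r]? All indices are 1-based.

l=1 r=14: -6+39=33 >18, r--
l=1 r=13: -6+38=32 >18, r--

l=1, r=12, sum=26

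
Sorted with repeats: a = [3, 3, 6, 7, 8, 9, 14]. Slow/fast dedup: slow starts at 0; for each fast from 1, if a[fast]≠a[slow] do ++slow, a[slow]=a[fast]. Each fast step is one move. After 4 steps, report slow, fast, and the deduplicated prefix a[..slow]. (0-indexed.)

slow=3, fast=5, prefix=[3, 6, 7, 8]

(s=0,f=1) a[fast]=3=a[slow] dup → fast++
(s=0,f=2) a[fast]=6≠a[slow]=3 write a[1]=6 → slow++,fast++
(s=1,f=3) a[fast]=7≠a[slow]=6 write a[2]=7 → slow++,fast++
(s=2,f=4) a[fast]=8≠a[slow]=7 write a[3]=8 → slow++,fast++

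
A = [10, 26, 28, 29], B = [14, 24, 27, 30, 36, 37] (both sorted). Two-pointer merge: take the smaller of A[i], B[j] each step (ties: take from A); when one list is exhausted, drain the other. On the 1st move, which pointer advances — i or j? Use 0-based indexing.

i=0 j=0: A[i]=10<=B[j]=14 take 10, i++

i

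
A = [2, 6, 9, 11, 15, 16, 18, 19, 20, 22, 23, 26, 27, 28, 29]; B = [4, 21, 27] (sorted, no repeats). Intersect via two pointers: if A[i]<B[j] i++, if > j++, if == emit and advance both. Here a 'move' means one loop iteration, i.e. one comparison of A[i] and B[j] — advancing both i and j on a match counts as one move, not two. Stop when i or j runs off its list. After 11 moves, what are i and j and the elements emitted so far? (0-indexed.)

i=9, j=2, emitted=[]

i=0 j=0: 2<4, i++
i=1 j=0: 6>4, j++
i=1 j=1: 6<21, i++
i=2 j=1: 9<21, i++
i=3 j=1: 11<21, i++
i=4 j=1: 15<21, i++
i=5 j=1: 16<21, i++
i=6 j=1: 18<21, i++
i=7 j=1: 19<21, i++
i=8 j=1: 20<21, i++
i=9 j=1: 22>21, j++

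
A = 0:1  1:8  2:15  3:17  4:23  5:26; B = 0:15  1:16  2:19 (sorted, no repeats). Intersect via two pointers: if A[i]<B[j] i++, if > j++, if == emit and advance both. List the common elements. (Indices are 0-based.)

intersection = [15]

[i=0,j=0] 1<15 → i++
[i=1,j=0] 8<15 → i++
[i=2,j=0] 15==15 emit → i++,j++
[i=3,j=1] 17>16 → j++
[i=3,j=2] 17<19 → i++
[i=4,j=2] 23>19 → j++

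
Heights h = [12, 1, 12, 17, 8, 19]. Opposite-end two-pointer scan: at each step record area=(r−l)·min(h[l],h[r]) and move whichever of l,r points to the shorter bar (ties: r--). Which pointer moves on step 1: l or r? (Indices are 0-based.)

l

l=0 r=5: min(12,19)*5=60 best=60 *, l++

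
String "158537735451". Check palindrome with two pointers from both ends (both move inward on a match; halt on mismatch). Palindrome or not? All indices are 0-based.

not a palindrome (mismatch at 2,9)

l=0 r=11: '1'=='1', l++,r--
l=1 r=10: '5'=='5', l++,r--
l=2 r=9: '8'!='4', stop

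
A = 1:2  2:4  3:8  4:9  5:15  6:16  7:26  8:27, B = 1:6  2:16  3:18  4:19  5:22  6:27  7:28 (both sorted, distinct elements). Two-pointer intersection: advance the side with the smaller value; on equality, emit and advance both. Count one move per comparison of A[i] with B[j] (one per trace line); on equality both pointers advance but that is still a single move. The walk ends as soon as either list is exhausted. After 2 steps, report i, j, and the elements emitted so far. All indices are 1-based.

i=3, j=1, emitted=[]

i=1 j=1: 2<6, i++
i=2 j=1: 4<6, i++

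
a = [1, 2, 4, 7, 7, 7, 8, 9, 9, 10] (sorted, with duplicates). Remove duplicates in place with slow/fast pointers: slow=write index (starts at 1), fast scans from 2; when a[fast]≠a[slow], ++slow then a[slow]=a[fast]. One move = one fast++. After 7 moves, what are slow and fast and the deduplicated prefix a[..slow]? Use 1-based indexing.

slow=6, fast=9, prefix=[1, 2, 4, 7, 8, 9]

slow=1 fast=2: a[fast]=2≠a[slow]=1 write a[2]=2, slow++,fast++
slow=2 fast=3: a[fast]=4≠a[slow]=2 write a[3]=4, slow++,fast++
slow=3 fast=4: a[fast]=7≠a[slow]=4 write a[4]=7, slow++,fast++
slow=4 fast=5: a[fast]=7=a[slow] dup, fast++
slow=4 fast=6: a[fast]=7=a[slow] dup, fast++
slow=4 fast=7: a[fast]=8≠a[slow]=7 write a[5]=8, slow++,fast++
slow=5 fast=8: a[fast]=9≠a[slow]=8 write a[6]=9, slow++,fast++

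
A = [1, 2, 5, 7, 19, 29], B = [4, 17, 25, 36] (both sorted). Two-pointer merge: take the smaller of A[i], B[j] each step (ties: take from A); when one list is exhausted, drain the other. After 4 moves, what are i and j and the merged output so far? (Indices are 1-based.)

[i=1,j=1] A[i]=1<=B[j]=4 take 1 → i++
[i=2,j=1] A[i]=2<=B[j]=4 take 2 → i++
[i=3,j=1] A[i]=5>B[j]=4 take 4 → j++
[i=3,j=2] A[i]=5<=B[j]=17 take 5 → i++

i=4, j=2, merged so far=[1, 2, 4, 5]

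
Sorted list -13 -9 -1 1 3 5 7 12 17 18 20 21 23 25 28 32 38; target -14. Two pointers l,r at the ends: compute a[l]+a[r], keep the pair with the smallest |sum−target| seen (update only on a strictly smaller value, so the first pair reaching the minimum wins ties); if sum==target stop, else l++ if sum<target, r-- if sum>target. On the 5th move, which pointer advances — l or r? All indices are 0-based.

l=0 r=16: -13+38=25 d=39 *, r--
l=0 r=15: -13+32=19 d=33 *, r--
l=0 r=14: -13+28=15 d=29 *, r--
l=0 r=13: -13+25=12 d=26 *, r--
l=0 r=12: -13+23=10 d=24 *, r--

r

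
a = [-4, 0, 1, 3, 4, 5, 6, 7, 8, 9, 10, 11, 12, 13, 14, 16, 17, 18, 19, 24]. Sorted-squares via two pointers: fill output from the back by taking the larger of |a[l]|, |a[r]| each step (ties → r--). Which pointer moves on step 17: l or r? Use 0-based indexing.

l

l=0 r=19: |-4|<=|24| out[19]=576, r--
l=0 r=18: |-4|<=|19| out[18]=361, r--
l=0 r=17: |-4|<=|18| out[17]=324, r--
l=0 r=16: |-4|<=|17| out[16]=289, r--
l=0 r=15: |-4|<=|16| out[15]=256, r--
l=0 r=14: |-4|<=|14| out[14]=196, r--
l=0 r=13: |-4|<=|13| out[13]=169, r--
l=0 r=12: |-4|<=|12| out[12]=144, r--
l=0 r=11: |-4|<=|11| out[11]=121, r--
l=0 r=10: |-4|<=|10| out[10]=100, r--
l=0 r=9: |-4|<=|9| out[9]=81, r--
l=0 r=8: |-4|<=|8| out[8]=64, r--
l=0 r=7: |-4|<=|7| out[7]=49, r--
l=0 r=6: |-4|<=|6| out[6]=36, r--
l=0 r=5: |-4|<=|5| out[5]=25, r--
l=0 r=4: |-4|<=|4| out[4]=16, r--
l=0 r=3: |-4|>|3| out[3]=16, l++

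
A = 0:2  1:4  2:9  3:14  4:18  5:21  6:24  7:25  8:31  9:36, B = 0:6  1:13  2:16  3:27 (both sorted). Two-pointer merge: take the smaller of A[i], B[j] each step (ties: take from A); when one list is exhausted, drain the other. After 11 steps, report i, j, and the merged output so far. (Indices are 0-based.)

i=0 j=0: A[i]=2<=B[j]=6 take 2, i++
i=1 j=0: A[i]=4<=B[j]=6 take 4, i++
i=2 j=0: A[i]=9>B[j]=6 take 6, j++
i=2 j=1: A[i]=9<=B[j]=13 take 9, i++
i=3 j=1: A[i]=14>B[j]=13 take 13, j++
i=3 j=2: A[i]=14<=B[j]=16 take 14, i++
i=4 j=2: A[i]=18>B[j]=16 take 16, j++
i=4 j=3: A[i]=18<=B[j]=27 take 18, i++
i=5 j=3: A[i]=21<=B[j]=27 take 21, i++
i=6 j=3: A[i]=24<=B[j]=27 take 24, i++
i=7 j=3: A[i]=25<=B[j]=27 take 25, i++

i=8, j=3, merged so far=[2, 4, 6, 9, 13, 14, 16, 18, 21, 24, 25]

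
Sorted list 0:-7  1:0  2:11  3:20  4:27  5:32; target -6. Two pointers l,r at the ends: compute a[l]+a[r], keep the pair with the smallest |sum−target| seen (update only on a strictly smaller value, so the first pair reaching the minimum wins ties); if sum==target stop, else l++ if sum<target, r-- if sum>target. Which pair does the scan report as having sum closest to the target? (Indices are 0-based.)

pair (-7, 0) with sum -7 (|Δ|=1)

l=0 r=5: -7+32=25 d=31 *, r--
l=0 r=4: -7+27=20 d=26 *, r--
l=0 r=3: -7+20=13 d=19 *, r--
l=0 r=2: -7+11=4 d=10 *, r--
l=0 r=1: -7+0=-7 d=1 *, l++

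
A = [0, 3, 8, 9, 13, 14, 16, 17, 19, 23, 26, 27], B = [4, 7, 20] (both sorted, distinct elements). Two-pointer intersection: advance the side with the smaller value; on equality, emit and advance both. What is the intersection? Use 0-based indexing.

intersection = []

[i=0,j=0] 0<4 → i++
[i=1,j=0] 3<4 → i++
[i=2,j=0] 8>4 → j++
[i=2,j=1] 8>7 → j++
[i=2,j=2] 8<20 → i++
[i=3,j=2] 9<20 → i++
[i=4,j=2] 13<20 → i++
[i=5,j=2] 14<20 → i++
[i=6,j=2] 16<20 → i++
[i=7,j=2] 17<20 → i++
[i=8,j=2] 19<20 → i++
[i=9,j=2] 23>20 → j++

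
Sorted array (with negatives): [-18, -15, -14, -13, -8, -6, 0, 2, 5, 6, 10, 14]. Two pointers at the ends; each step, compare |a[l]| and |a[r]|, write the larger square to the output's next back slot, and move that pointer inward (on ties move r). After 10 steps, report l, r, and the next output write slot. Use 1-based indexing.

l=7, r=8, next write slot=2

[1,12] |-18|>|14| out[12]=324 → l++
[2,12] |-15|>|14| out[11]=225 → l++
[3,12] |-14|<=|14| out[10]=196 → r--
[3,11] |-14|>|10| out[9]=196 → l++
[4,11] |-13|>|10| out[8]=169 → l++
[5,11] |-8|<=|10| out[7]=100 → r--
[5,10] |-8|>|6| out[6]=64 → l++
[6,10] |-6|<=|6| out[5]=36 → r--
[6,9] |-6|>|5| out[4]=36 → l++
[7,9] |0|<=|5| out[3]=25 → r--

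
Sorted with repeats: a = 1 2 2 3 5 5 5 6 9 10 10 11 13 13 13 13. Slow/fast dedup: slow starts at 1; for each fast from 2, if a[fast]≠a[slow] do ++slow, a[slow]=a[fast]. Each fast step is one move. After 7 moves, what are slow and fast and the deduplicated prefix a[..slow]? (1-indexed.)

slow=5, fast=9, prefix=[1, 2, 3, 5, 6]

(s=1,f=2) a[fast]=2≠a[slow]=1 write a[2]=2 → slow++,fast++
(s=2,f=3) a[fast]=2=a[slow] dup → fast++
(s=2,f=4) a[fast]=3≠a[slow]=2 write a[3]=3 → slow++,fast++
(s=3,f=5) a[fast]=5≠a[slow]=3 write a[4]=5 → slow++,fast++
(s=4,f=6) a[fast]=5=a[slow] dup → fast++
(s=4,f=7) a[fast]=5=a[slow] dup → fast++
(s=4,f=8) a[fast]=6≠a[slow]=5 write a[5]=6 → slow++,fast++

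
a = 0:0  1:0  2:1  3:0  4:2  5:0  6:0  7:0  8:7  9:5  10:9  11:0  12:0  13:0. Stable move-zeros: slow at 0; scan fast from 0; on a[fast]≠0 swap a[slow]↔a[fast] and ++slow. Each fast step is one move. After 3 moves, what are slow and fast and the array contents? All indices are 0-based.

slow=0 fast=0: a[fast]=0, fast++
slow=0 fast=1: a[fast]=0, fast++
slow=0 fast=2: a[fast]=1≠0 swap→a[0]=1, slow++,fast++

slow=1, fast=3, a=[1, 0, 0, 0, 2, 0, 0, 0, 7, 5, 9, 0, 0, 0]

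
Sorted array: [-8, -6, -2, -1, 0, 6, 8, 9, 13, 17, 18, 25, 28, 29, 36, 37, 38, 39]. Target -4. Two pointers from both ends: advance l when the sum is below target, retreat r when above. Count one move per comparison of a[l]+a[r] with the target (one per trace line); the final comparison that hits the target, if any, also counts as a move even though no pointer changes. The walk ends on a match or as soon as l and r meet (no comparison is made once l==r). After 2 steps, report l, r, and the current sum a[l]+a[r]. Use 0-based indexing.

l=0, r=15, sum=29

[0,17] -8+39=31 >-4 → r--
[0,16] -8+38=30 >-4 → r--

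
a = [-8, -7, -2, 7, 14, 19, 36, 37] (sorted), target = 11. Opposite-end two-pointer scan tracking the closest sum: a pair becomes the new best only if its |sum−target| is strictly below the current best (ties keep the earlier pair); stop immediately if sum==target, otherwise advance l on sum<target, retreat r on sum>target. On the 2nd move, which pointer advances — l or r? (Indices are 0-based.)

r

l=0 r=7: -8+37=29 d=18 *, r--
l=0 r=6: -8+36=28 d=17 *, r--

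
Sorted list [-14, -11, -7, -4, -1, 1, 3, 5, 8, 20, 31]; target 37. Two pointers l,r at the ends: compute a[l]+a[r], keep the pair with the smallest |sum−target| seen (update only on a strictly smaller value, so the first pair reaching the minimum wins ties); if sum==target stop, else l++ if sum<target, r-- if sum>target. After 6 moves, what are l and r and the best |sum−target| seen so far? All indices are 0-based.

[0,10] -14+31=17 d=20 * → l++
[1,10] -11+31=20 d=17 * → l++
[2,10] -7+31=24 d=13 * → l++
[3,10] -4+31=27 d=10 * → l++
[4,10] -1+31=30 d=7 * → l++
[5,10] 1+31=32 d=5 * → l++

l=6, r=10, best |Δ|=5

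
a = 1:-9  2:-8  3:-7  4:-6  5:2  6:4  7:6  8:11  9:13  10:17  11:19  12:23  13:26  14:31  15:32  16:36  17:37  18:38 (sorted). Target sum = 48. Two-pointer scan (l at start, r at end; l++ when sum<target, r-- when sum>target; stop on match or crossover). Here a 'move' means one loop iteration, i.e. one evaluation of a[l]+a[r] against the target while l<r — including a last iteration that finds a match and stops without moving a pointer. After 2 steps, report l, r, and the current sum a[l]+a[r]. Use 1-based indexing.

l=3, r=18, sum=31

l=1 r=18: -9+38=29 <48, l++
l=2 r=18: -8+38=30 <48, l++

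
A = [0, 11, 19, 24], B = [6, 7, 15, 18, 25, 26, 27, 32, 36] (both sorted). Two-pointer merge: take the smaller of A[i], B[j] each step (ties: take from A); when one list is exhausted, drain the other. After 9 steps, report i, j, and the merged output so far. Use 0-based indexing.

i=4, j=5, merged so far=[0, 6, 7, 11, 15, 18, 19, 24, 25]

i=0 j=0: A[i]=0<=B[j]=6 take 0, i++
i=1 j=0: A[i]=11>B[j]=6 take 6, j++
i=1 j=1: A[i]=11>B[j]=7 take 7, j++
i=1 j=2: A[i]=11<=B[j]=15 take 11, i++
i=2 j=2: A[i]=19>B[j]=15 take 15, j++
i=2 j=3: A[i]=19>B[j]=18 take 18, j++
i=2 j=4: A[i]=19<=B[j]=25 take 19, i++
i=3 j=4: A[i]=24<=B[j]=25 take 24, i++
i=4 j=4: A done, take B[j]=25, j++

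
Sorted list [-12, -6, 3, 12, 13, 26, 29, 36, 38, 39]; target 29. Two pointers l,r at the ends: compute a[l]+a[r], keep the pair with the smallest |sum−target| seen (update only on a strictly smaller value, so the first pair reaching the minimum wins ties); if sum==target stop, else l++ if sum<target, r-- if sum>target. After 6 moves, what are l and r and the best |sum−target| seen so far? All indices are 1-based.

l=3, r=6, best |Δ|=1

l=1 r=10: -12+39=27 d=2 *, l++
l=2 r=10: -6+39=33 d=4, r--
l=2 r=9: -6+38=32 d=3, r--
l=2 r=8: -6+36=30 d=1 *, r--
l=2 r=7: -6+29=23 d=6, l++
l=3 r=7: 3+29=32 d=3, r--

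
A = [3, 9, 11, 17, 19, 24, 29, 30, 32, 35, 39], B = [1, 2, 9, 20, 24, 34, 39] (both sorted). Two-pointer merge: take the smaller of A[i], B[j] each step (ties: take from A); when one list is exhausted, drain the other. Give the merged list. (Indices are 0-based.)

[i=0,j=0] A[i]=3>B[j]=1 take 1 → j++
[i=0,j=1] A[i]=3>B[j]=2 take 2 → j++
[i=0,j=2] A[i]=3<=B[j]=9 take 3 → i++
[i=1,j=2] A[i]=9<=B[j]=9 take 9 → i++
[i=2,j=2] A[i]=11>B[j]=9 take 9 → j++
[i=2,j=3] A[i]=11<=B[j]=20 take 11 → i++
[i=3,j=3] A[i]=17<=B[j]=20 take 17 → i++
[i=4,j=3] A[i]=19<=B[j]=20 take 19 → i++
[i=5,j=3] A[i]=24>B[j]=20 take 20 → j++
[i=5,j=4] A[i]=24<=B[j]=24 take 24 → i++
[i=6,j=4] A[i]=29>B[j]=24 take 24 → j++
[i=6,j=5] A[i]=29<=B[j]=34 take 29 → i++
[i=7,j=5] A[i]=30<=B[j]=34 take 30 → i++
[i=8,j=5] A[i]=32<=B[j]=34 take 32 → i++
[i=9,j=5] A[i]=35>B[j]=34 take 34 → j++
[i=9,j=6] A[i]=35<=B[j]=39 take 35 → i++
[i=10,j=6] A[i]=39<=B[j]=39 take 39 → i++
[i=11,j=6] A done, take B[j]=39 → j++

[1, 2, 3, 9, 9, 11, 17, 19, 20, 24, 24, 29, 30, 32, 34, 35, 39, 39]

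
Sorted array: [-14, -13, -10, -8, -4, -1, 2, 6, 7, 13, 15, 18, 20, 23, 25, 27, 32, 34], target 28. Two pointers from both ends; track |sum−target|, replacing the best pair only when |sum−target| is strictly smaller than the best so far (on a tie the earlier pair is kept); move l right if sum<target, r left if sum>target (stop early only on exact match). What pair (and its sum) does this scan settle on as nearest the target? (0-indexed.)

l=0 r=17: -14+34=20 d=8 *, l++
l=1 r=17: -13+34=21 d=7 *, l++
l=2 r=17: -10+34=24 d=4 *, l++
l=3 r=17: -8+34=26 d=2 *, l++
l=4 r=17: -4+34=30 d=2, r--
l=4 r=16: -4+32=28 d=0 *, stop

pair (-4, 32) with sum 28 (|Δ|=0)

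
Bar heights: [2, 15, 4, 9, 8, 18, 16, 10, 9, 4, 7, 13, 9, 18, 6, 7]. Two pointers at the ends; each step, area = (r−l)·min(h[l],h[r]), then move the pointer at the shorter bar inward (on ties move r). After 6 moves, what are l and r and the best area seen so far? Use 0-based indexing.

l=0 r=15: min(2,7)*15=30 best=30 *, l++
l=1 r=15: min(15,7)*14=98 best=98 *, r--
l=1 r=14: min(15,6)*13=78 best=98, r--
l=1 r=13: min(15,18)*12=180 best=180 *, l++
l=2 r=13: min(4,18)*11=44 best=180, l++
l=3 r=13: min(9,18)*10=90 best=180, l++

l=4, r=13, best area=180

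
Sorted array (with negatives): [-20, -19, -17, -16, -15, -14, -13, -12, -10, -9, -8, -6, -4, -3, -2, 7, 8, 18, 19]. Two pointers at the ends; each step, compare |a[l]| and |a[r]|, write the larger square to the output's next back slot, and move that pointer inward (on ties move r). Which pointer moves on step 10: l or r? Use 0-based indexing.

[0,18] |-20|>|19| out[18]=400 → l++
[1,18] |-19|<=|19| out[17]=361 → r--
[1,17] |-19|>|18| out[16]=361 → l++
[2,17] |-17|<=|18| out[15]=324 → r--
[2,16] |-17|>|8| out[14]=289 → l++
[3,16] |-16|>|8| out[13]=256 → l++
[4,16] |-15|>|8| out[12]=225 → l++
[5,16] |-14|>|8| out[11]=196 → l++
[6,16] |-13|>|8| out[10]=169 → l++
[7,16] |-12|>|8| out[9]=144 → l++

l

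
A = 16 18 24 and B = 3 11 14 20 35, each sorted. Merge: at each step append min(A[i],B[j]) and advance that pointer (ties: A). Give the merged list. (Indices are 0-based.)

i=0 j=0: A[i]=16>B[j]=3 take 3, j++
i=0 j=1: A[i]=16>B[j]=11 take 11, j++
i=0 j=2: A[i]=16>B[j]=14 take 14, j++
i=0 j=3: A[i]=16<=B[j]=20 take 16, i++
i=1 j=3: A[i]=18<=B[j]=20 take 18, i++
i=2 j=3: A[i]=24>B[j]=20 take 20, j++
i=2 j=4: A[i]=24<=B[j]=35 take 24, i++
i=3 j=4: A done, take B[j]=35, j++

[3, 11, 14, 16, 18, 20, 24, 35]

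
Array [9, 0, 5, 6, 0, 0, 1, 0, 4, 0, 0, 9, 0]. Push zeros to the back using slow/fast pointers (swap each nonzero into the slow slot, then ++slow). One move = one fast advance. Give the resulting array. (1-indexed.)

[9, 5, 6, 1, 4, 9, 0, 0, 0, 0, 0, 0, 0]

(s=1,f=1) a[fast]=9≠0 swap→a[1]=9 → slow++,fast++
(s=2,f=2) a[fast]=0 → fast++
(s=2,f=3) a[fast]=5≠0 swap→a[2]=5 → slow++,fast++
(s=3,f=4) a[fast]=6≠0 swap→a[3]=6 → slow++,fast++
(s=4,f=5) a[fast]=0 → fast++
(s=4,f=6) a[fast]=0 → fast++
(s=4,f=7) a[fast]=1≠0 swap→a[4]=1 → slow++,fast++
(s=5,f=8) a[fast]=0 → fast++
(s=5,f=9) a[fast]=4≠0 swap→a[5]=4 → slow++,fast++
(s=6,f=10) a[fast]=0 → fast++
(s=6,f=11) a[fast]=0 → fast++
(s=6,f=12) a[fast]=9≠0 swap→a[6]=9 → slow++,fast++
(s=7,f=13) a[fast]=0 → fast++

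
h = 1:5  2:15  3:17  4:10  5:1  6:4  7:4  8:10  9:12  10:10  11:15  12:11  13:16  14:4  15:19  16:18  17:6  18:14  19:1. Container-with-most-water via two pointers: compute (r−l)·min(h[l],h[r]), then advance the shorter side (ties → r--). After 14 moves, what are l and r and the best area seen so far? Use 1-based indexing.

[1,19] min(5,1)*18=18 best=18 * → r--
[1,18] min(5,14)*17=85 best=85 * → l++
[2,18] min(15,14)*16=224 best=224 * → r--
[2,17] min(15,6)*15=90 best=224 → r--
[2,16] min(15,18)*14=210 best=224 → l++
[3,16] min(17,18)*13=221 best=224 → l++
[4,16] min(10,18)*12=120 best=224 → l++
[5,16] min(1,18)*11=11 best=224 → l++
[6,16] min(4,18)*10=40 best=224 → l++
[7,16] min(4,18)*9=36 best=224 → l++
[8,16] min(10,18)*8=80 best=224 → l++
[9,16] min(12,18)*7=84 best=224 → l++
[10,16] min(10,18)*6=60 best=224 → l++
[11,16] min(15,18)*5=75 best=224 → l++

l=12, r=16, best area=224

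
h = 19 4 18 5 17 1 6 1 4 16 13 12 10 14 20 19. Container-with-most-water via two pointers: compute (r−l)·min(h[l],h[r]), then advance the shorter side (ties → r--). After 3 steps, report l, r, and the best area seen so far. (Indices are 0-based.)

l=2, r=14, best area=285

[0,15] min(19,19)*15=285 best=285 * → r--
[0,14] min(19,20)*14=266 best=285 → l++
[1,14] min(4,20)*13=52 best=285 → l++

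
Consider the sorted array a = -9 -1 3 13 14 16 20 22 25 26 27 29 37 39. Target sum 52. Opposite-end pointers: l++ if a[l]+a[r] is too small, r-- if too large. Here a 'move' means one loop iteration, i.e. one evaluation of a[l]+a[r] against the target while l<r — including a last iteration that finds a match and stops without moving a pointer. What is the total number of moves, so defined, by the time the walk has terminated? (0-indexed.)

4 moves

[0,13] -9+39=30 <52 → l++
[1,13] -1+39=38 <52 → l++
[2,13] 3+39=42 <52 → l++
[3,13] 13+39=52 → found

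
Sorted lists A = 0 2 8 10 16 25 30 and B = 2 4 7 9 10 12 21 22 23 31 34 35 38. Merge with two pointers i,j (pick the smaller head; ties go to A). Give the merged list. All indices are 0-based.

i=0 j=0: A[i]=0<=B[j]=2 take 0, i++
i=1 j=0: A[i]=2<=B[j]=2 take 2, i++
i=2 j=0: A[i]=8>B[j]=2 take 2, j++
i=2 j=1: A[i]=8>B[j]=4 take 4, j++
i=2 j=2: A[i]=8>B[j]=7 take 7, j++
i=2 j=3: A[i]=8<=B[j]=9 take 8, i++
i=3 j=3: A[i]=10>B[j]=9 take 9, j++
i=3 j=4: A[i]=10<=B[j]=10 take 10, i++
i=4 j=4: A[i]=16>B[j]=10 take 10, j++
i=4 j=5: A[i]=16>B[j]=12 take 12, j++
i=4 j=6: A[i]=16<=B[j]=21 take 16, i++
i=5 j=6: A[i]=25>B[j]=21 take 21, j++
i=5 j=7: A[i]=25>B[j]=22 take 22, j++
i=5 j=8: A[i]=25>B[j]=23 take 23, j++
i=5 j=9: A[i]=25<=B[j]=31 take 25, i++
i=6 j=9: A[i]=30<=B[j]=31 take 30, i++
i=7 j=9: A done, take B[j]=31, j++
i=7 j=10: A done, take B[j]=34, j++
i=7 j=11: A done, take B[j]=35, j++
i=7 j=12: A done, take B[j]=38, j++

[0, 2, 2, 4, 7, 8, 9, 10, 10, 12, 16, 21, 22, 23, 25, 30, 31, 34, 35, 38]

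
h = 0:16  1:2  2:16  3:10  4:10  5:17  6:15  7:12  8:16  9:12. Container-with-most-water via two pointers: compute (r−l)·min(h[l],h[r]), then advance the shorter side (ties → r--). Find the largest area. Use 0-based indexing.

max area = 128

[0,9] min(16,12)*9=108 best=108 * → r--
[0,8] min(16,16)*8=128 best=128 * → r--
[0,7] min(16,12)*7=84 best=128 → r--
[0,6] min(16,15)*6=90 best=128 → r--
[0,5] min(16,17)*5=80 best=128 → l++
[1,5] min(2,17)*4=8 best=128 → l++
[2,5] min(16,17)*3=48 best=128 → l++
[3,5] min(10,17)*2=20 best=128 → l++
[4,5] min(10,17)*1=10 best=128 → l++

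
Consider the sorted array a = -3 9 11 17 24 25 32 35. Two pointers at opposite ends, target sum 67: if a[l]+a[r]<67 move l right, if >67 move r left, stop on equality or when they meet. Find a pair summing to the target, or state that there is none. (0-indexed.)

(32, 35)

l=0 r=7: -3+35=32 <67, l++
l=1 r=7: 9+35=44 <67, l++
l=2 r=7: 11+35=46 <67, l++
l=3 r=7: 17+35=52 <67, l++
l=4 r=7: 24+35=59 <67, l++
l=5 r=7: 25+35=60 <67, l++
l=6 r=7: 32+35=67, found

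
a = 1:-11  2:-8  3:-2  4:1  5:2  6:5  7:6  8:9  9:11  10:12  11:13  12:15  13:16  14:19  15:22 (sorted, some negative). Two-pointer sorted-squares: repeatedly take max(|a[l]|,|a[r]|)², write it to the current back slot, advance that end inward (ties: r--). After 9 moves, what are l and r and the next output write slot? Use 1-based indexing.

l=2, r=7, next write slot=6

l=1 r=15: |-11|<=|22| out[15]=484, r--
l=1 r=14: |-11|<=|19| out[14]=361, r--
l=1 r=13: |-11|<=|16| out[13]=256, r--
l=1 r=12: |-11|<=|15| out[12]=225, r--
l=1 r=11: |-11|<=|13| out[11]=169, r--
l=1 r=10: |-11|<=|12| out[10]=144, r--
l=1 r=9: |-11|<=|11| out[9]=121, r--
l=1 r=8: |-11|>|9| out[8]=121, l++
l=2 r=8: |-8|<=|9| out[7]=81, r--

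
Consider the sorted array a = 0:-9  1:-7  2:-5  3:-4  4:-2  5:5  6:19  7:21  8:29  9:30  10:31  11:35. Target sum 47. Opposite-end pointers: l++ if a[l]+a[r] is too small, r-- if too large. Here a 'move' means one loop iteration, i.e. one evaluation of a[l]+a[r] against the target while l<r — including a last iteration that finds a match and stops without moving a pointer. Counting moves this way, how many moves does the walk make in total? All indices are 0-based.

[0,11] -9+35=26 <47 → l++
[1,11] -7+35=28 <47 → l++
[2,11] -5+35=30 <47 → l++
[3,11] -4+35=31 <47 → l++
[4,11] -2+35=33 <47 → l++
[5,11] 5+35=40 <47 → l++
[6,11] 19+35=54 >47 → r--
[6,10] 19+31=50 >47 → r--
[6,9] 19+30=49 >47 → r--
[6,8] 19+29=48 >47 → r--
[6,7] 19+21=40 <47 → l++

11 moves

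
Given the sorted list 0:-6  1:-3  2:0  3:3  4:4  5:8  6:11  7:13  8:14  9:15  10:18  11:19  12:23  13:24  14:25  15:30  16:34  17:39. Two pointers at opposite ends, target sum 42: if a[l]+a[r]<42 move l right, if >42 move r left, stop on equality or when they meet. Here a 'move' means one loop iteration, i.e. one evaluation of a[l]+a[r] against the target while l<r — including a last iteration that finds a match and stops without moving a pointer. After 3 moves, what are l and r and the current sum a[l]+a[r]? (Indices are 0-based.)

l=0 r=17: -6+39=33 <42, l++
l=1 r=17: -3+39=36 <42, l++
l=2 r=17: 0+39=39 <42, l++

l=3, r=17, sum=42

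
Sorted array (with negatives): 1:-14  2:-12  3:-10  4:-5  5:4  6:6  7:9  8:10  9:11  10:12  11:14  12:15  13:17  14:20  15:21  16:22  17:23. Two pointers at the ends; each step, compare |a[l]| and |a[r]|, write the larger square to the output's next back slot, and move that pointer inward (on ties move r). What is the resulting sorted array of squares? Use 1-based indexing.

[1,17] |-14|<=|23| out[17]=529 → r--
[1,16] |-14|<=|22| out[16]=484 → r--
[1,15] |-14|<=|21| out[15]=441 → r--
[1,14] |-14|<=|20| out[14]=400 → r--
[1,13] |-14|<=|17| out[13]=289 → r--
[1,12] |-14|<=|15| out[12]=225 → r--
[1,11] |-14|<=|14| out[11]=196 → r--
[1,10] |-14|>|12| out[10]=196 → l++
[2,10] |-12|<=|12| out[9]=144 → r--
[2,9] |-12|>|11| out[8]=144 → l++
[3,9] |-10|<=|11| out[7]=121 → r--
[3,8] |-10|<=|10| out[6]=100 → r--
[3,7] |-10|>|9| out[5]=100 → l++
[4,7] |-5|<=|9| out[4]=81 → r--
[4,6] |-5|<=|6| out[3]=36 → r--
[4,5] |-5|>|4| out[2]=25 → l++
[5,5] |4|<=|4| out[1]=16 → r--

[16, 25, 36, 81, 100, 100, 121, 144, 144, 196, 196, 225, 289, 400, 441, 484, 529]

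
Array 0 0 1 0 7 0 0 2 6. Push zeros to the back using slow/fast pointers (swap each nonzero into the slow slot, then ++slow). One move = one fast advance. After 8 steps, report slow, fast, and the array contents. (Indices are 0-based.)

slow=3, fast=8, a=[1, 7, 2, 0, 0, 0, 0, 0, 6]

slow=0 fast=0: a[fast]=0, fast++
slow=0 fast=1: a[fast]=0, fast++
slow=0 fast=2: a[fast]=1≠0 swap→a[0]=1, slow++,fast++
slow=1 fast=3: a[fast]=0, fast++
slow=1 fast=4: a[fast]=7≠0 swap→a[1]=7, slow++,fast++
slow=2 fast=5: a[fast]=0, fast++
slow=2 fast=6: a[fast]=0, fast++
slow=2 fast=7: a[fast]=2≠0 swap→a[2]=2, slow++,fast++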